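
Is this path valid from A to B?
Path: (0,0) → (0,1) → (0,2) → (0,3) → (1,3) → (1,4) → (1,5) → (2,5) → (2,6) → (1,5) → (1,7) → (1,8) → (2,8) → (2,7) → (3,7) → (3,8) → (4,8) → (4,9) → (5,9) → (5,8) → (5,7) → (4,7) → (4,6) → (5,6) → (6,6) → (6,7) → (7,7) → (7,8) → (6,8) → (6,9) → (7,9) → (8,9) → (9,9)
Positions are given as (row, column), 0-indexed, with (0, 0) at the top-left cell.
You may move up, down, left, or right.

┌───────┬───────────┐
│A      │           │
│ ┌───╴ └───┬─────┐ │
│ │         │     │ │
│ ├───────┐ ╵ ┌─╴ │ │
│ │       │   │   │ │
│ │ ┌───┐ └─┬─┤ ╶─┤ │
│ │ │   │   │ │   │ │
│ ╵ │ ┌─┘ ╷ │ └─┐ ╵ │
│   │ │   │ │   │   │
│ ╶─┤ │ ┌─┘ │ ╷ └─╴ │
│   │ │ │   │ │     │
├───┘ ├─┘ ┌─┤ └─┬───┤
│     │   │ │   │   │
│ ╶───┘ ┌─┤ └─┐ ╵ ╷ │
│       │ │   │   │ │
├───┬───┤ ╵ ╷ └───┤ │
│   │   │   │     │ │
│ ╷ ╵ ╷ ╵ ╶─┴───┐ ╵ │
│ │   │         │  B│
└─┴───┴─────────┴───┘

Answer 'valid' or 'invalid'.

Checking path validity:
Result: Invalid move at step 9: cannot move from (2, 6) to (1, 5).

invalid

Correct solution:

┌───────┬───────────┐
│A → → ↓│           │
│ ┌───╴ └───┬─────┐ │
│ │    ↳ → ↓│↱ → ↓│ │
│ ├───────┐ ╵ ┌─╴ │ │
│ │       │↳ ↑│↓ ↲│ │
│ │ ┌───┐ └─┬─┤ ╶─┤ │
│ │ │   │   │ │↳ ↓│ │
│ ╵ │ ┌─┘ ╷ │ └─┐ ╵ │
│   │ │   │ │↓ ↰│↳ ↓│
│ ╶─┤ │ ┌─┘ │ ╷ └─╴ │
│   │ │ │   │↓│↑ ← ↲│
├───┘ ├─┘ ┌─┤ └─┬───┤
│     │   │ │↳ ↓│↱ ↓│
│ ╶───┘ ┌─┤ └─┐ ╵ ╷ │
│       │ │   │↳ ↑│↓│
├───┬───┤ ╵ ╷ └───┤ │
│   │   │   │     │↓│
│ ╷ ╵ ╷ ╵ ╶─┴───┐ ╵ │
│ │   │         │  B│
└─┴───┴─────────┴───┘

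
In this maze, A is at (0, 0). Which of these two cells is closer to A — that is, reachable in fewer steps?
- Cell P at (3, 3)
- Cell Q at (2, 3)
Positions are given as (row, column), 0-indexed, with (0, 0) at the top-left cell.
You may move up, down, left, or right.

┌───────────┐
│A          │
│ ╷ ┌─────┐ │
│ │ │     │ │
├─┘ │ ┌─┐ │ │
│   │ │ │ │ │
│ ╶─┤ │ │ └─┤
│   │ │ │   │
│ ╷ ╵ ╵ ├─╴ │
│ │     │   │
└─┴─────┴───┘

Shortest path A → P at (3, 3): 10 steps
Shortest path A → Q at (2, 3): 11 steps

P is closer (10 steps vs 11 steps).

Path to P:

┌───────────┐
│A ↓        │
│ ╷ ┌─────┐ │
│ │↓│     │ │
├─┘ │ ┌─┐ │ │
│↓ ↲│ │ │ │ │
│ ╶─┤ │ │ └─┤
│↳ ↓│ │P│   │
│ ╷ ╵ ╵ ├─╴ │
│ │↳ → ↑│   │
└─┴─────┴───┘

Path to Q:

┌───────────┐
│A ↓        │
│ ╷ ┌─────┐ │
│ │↓│     │ │
├─┘ │ ┌─┐ │ │
│↓ ↲│ │Q│ │ │
│ ╶─┤ │ │ └─┤
│↳ ↓│ │↑│   │
│ ╷ ╵ ╵ ├─╴ │
│ │↳ → ↑│   │
└─┴─────┴───┘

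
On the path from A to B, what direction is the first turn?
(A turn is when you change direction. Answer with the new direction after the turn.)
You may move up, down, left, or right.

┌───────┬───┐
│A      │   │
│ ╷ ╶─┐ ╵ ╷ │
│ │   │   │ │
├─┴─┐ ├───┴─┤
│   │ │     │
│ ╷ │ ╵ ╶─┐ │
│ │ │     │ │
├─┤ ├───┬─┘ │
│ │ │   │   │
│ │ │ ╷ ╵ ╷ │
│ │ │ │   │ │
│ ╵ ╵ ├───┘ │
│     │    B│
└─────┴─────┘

Directions: right, down, right, down, down, right, up, right, right, down, down, down, down
First turn direction: down

Solution:

┌───────┬───┐
│A ↓    │   │
│ ╷ ╶─┐ ╵ ╷ │
│ │↳ ↓│   │ │
├─┴─┐ ├───┴─┤
│   │↓│↱ → ↓│
│ ╷ │ ╵ ╶─┐ │
│ │ │↳ ↑  │↓│
├─┤ ├───┬─┘ │
│ │ │   │  ↓│
│ │ │ ╷ ╵ ╷ │
│ │ │ │   │↓│
│ ╵ ╵ ├───┘ │
│     │    B│
└─────┴─────┘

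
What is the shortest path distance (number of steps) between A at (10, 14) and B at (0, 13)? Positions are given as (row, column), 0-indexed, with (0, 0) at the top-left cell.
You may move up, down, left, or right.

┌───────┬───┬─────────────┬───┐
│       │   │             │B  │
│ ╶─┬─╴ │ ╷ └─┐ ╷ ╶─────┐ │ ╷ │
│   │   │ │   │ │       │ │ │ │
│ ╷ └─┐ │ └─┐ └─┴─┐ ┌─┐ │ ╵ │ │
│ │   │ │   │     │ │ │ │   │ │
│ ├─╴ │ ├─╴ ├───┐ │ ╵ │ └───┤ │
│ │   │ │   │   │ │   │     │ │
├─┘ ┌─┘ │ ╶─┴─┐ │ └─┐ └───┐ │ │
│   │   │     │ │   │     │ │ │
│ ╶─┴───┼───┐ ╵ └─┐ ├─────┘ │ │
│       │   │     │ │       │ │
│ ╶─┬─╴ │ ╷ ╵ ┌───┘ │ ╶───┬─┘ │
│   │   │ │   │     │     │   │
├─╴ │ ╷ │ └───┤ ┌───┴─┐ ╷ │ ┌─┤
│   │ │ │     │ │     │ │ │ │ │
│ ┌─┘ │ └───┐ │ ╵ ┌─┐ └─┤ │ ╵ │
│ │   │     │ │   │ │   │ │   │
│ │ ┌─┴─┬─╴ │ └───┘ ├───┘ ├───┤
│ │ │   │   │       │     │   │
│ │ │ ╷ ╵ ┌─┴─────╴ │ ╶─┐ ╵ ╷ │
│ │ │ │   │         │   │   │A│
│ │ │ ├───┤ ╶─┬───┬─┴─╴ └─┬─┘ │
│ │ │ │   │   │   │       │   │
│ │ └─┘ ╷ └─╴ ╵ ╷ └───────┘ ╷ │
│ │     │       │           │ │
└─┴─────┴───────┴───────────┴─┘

Finding path from (10, 14) to (0, 13):
Path: (10,14) → (9,14) → (9,13) → (10,13) → (10,12) → (9,12) → (8,12) → (7,12) → (6,12) → (6,11) → (6,10) → (5,10) → (5,11) → (5,12) → (5,13) → (4,13) → (3,13) → (3,12) → (3,11) → (2,11) → (1,11) → (1,10) → (1,9) → (1,8) → (0,8) → (0,9) → (0,10) → (0,11) → (0,12) → (1,12) → (2,12) → (2,13) → (1,13) → (0,13)
Distance: 33 steps

Solution:

┌───────┬───┬─────────────┬───┐
│       │   │    ↱ → → → ↓│B  │
│ ╶─┬─╴ │ ╷ └─┐ ╷ ╶─────┐ │ ╷ │
│   │   │ │   │ │↑ ← ← ↰│↓│↑│ │
│ ╷ └─┐ │ └─┐ └─┴─┐ ┌─┐ │ ╵ │ │
│ │   │ │   │     │ │ │↑│↳ ↑│ │
│ ├─╴ │ ├─╴ ├───┐ │ ╵ │ └───┤ │
│ │   │ │   │   │ │   │↑ ← ↰│ │
├─┘ ┌─┘ │ ╶─┴─┐ │ └─┐ └───┐ │ │
│   │   │     │ │   │     │↑│ │
│ ╶─┴───┼───┐ ╵ └─┐ ├─────┘ │ │
│       │   │     │ │↱ → → ↑│ │
│ ╶─┬─╴ │ ╷ ╵ ┌───┘ │ ╶───┬─┘ │
│   │   │ │   │     │↑ ← ↰│   │
├─╴ │ ╷ │ └───┤ ┌───┴─┐ ╷ │ ┌─┤
│   │ │ │     │ │     │ │↑│ │ │
│ ┌─┘ │ └───┐ │ ╵ ┌─┐ └─┤ │ ╵ │
│ │   │     │ │   │ │   │↑│   │
│ │ ┌─┴─┬─╴ │ └───┘ ├───┘ ├───┤
│ │ │   │   │       │    ↑│↓ ↰│
│ │ │ ╷ ╵ ┌─┴─────╴ │ ╶─┐ ╵ ╷ │
│ │ │ │   │         │   │↑ ↲│A│
│ │ │ ├───┤ ╶─┬───┬─┴─╴ └─┬─┘ │
│ │ │ │   │   │   │       │   │
│ │ └─┘ ╷ └─╴ ╵ ╷ └───────┘ ╷ │
│ │     │       │           │ │
└─┴─────┴───────┴───────────┴─┘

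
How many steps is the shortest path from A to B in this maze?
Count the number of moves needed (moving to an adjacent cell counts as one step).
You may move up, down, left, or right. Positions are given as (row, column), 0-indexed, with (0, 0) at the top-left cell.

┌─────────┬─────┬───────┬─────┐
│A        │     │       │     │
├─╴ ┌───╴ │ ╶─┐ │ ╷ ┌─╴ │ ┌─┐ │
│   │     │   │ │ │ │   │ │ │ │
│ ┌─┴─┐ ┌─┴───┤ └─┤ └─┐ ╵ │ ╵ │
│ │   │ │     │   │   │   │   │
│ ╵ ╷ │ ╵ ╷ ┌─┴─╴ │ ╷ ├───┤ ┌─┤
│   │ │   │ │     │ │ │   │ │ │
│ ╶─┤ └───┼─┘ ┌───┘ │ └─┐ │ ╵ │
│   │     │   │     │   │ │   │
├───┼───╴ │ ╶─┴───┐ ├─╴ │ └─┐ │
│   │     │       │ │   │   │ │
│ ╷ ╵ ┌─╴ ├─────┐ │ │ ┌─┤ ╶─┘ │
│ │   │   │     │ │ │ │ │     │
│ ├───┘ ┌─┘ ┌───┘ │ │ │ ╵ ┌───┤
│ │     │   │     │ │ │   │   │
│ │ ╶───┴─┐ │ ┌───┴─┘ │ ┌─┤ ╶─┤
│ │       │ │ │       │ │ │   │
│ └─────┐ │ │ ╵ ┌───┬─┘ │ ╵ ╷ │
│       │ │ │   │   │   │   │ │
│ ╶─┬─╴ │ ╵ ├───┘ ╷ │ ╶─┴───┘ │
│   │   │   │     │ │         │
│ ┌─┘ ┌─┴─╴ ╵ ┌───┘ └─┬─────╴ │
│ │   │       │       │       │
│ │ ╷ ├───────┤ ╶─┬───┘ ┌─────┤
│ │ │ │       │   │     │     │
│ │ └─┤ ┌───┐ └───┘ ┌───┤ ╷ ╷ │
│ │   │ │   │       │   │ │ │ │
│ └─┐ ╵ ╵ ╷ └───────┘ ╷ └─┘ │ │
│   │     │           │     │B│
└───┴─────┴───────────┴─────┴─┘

Using BFS to find shortest path:
Start: (0, 0), End: (14, 14)
Path found:
(0,0) → (0,1) → (1,1) → (1,0) → (2,0) → (3,0) → (3,1) → (2,1) → (2,2) → (3,2) → (4,2) → (4,3) → (4,4) → (5,4) → (5,3) → (5,2) → (6,2) → (6,1) → (5,1) → (5,0) → (6,0) → (7,0) → (8,0) → (9,0) → (9,1) → (9,2) → (9,3) → (10,3) → (10,2) → (11,2) → (11,1) → (12,1) → (13,1) → (13,2) → (14,2) → (14,3) → (14,4) → (13,4) → (13,5) → (14,5) → (14,6) → (14,7) → (14,8) → (14,9) → (14,10) → (13,10) → (13,11) → (14,11) → (14,12) → (14,13) → (13,13) → (12,13) → (12,14) → (13,14) → (14,14)
Number of steps: 54

Solution:

┌─────────┬─────┬───────┬─────┐
│A ↓      │     │       │     │
├─╴ ┌───╴ │ ╶─┐ │ ╷ ┌─╴ │ ┌─┐ │
│↓ ↲│     │   │ │ │ │   │ │ │ │
│ ┌─┴─┐ ┌─┴───┤ └─┤ └─┐ ╵ │ ╵ │
│↓│↱ ↓│ │     │   │   │   │   │
│ ╵ ╷ │ ╵ ╷ ┌─┴─╴ │ ╷ ├───┤ ┌─┤
│↳ ↑│↓│   │ │     │ │ │   │ │ │
│ ╶─┤ └───┼─┘ ┌───┘ │ └─┐ │ ╵ │
│   │↳ → ↓│   │     │   │ │   │
├───┼───╴ │ ╶─┴───┐ ├─╴ │ └─┐ │
│↓ ↰│↓ ← ↲│       │ │   │   │ │
│ ╷ ╵ ┌─╴ ├─────┐ │ │ ┌─┤ ╶─┘ │
│↓│↑ ↲│   │     │ │ │ │ │     │
│ ├───┘ ┌─┘ ┌───┘ │ │ │ ╵ ┌───┤
│↓│     │   │     │ │ │   │   │
│ │ ╶───┴─┐ │ ┌───┴─┘ │ ┌─┤ ╶─┤
│↓│       │ │ │       │ │ │   │
│ └─────┐ │ │ ╵ ┌───┬─┘ │ ╵ ╷ │
│↳ → → ↓│ │ │   │   │   │   │ │
│ ╶─┬─╴ │ ╵ ├───┘ ╷ │ ╶─┴───┘ │
│   │↓ ↲│   │     │ │         │
│ ┌─┘ ┌─┴─╴ ╵ ┌───┘ └─┬─────╴ │
│ │↓ ↲│       │       │       │
│ │ ╷ ├───────┤ ╶─┬───┘ ┌─────┤
│ │↓│ │       │   │     │  ↱ ↓│
│ │ └─┤ ┌───┐ └───┘ ┌───┤ ╷ ╷ │
│ │↳ ↓│ │↱ ↓│       │↱ ↓│ │↑│↓│
│ └─┐ ╵ ╵ ╷ └───────┘ ╷ └─┘ │ │
│   │↳ → ↑│↳ → → → → ↑│↳ → ↑│B│
└───┴─────┴───────────┴─────┴─┘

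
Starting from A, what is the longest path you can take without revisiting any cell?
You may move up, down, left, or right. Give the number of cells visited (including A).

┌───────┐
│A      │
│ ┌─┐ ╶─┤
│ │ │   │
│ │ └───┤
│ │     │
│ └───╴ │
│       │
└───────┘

Finding longest simple path using DFS:
Start: (0, 0)
Longest path visits 11 cells
Path: A → down → down → down → right → right → right → up → left → left → up

Solution:

┌───────┐
│A      │
│ ┌─┐ ╶─┤
│↓│B│   │
│ │ └───┤
│↓│↑ ← ↰│
│ └───╴ │
│↳ → → ↑│
└───────┘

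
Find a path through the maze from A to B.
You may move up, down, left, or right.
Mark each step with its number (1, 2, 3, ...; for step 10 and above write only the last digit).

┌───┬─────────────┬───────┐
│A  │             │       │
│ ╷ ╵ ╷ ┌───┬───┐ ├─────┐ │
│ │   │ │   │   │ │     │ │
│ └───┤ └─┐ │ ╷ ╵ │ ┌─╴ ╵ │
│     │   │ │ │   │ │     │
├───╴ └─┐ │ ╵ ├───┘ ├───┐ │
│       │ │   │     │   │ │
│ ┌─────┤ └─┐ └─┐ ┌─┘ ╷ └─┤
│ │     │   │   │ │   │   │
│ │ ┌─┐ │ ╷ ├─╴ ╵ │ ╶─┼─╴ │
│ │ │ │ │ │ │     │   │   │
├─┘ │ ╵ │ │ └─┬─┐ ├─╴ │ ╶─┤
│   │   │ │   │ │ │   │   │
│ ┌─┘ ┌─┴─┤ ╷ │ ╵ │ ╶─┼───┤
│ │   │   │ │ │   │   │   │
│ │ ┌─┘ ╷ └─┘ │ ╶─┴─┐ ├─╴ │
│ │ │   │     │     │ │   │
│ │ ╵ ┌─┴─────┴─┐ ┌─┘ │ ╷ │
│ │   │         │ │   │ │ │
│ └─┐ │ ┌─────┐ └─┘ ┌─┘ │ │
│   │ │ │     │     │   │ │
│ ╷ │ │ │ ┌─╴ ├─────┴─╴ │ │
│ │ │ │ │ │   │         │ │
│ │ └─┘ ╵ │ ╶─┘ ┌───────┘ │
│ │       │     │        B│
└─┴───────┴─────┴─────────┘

Finding the shortest path through the maze:
Path length: 68 steps
Directions: right → down → right → up → right → down → down → right → down → down → right → down → down → right → down → down → left → left → up → left → down → left → down → left → up → up → right → up → right → up → up → left → left → down → down → left → down → down → down → down → right → down → down → right → right → right → up → up → right → right → down → left → down → right → right → up → right → right → right → right → up → up → up → right → down → down → down → down

Solution:

┌───┬─────────────┬───────┐
│A 1│4 5          │       │
│ ╷ ╵ ╷ ┌───┬───┐ ├─────┐ │
│ │2 3│6│   │   │ │     │ │
│ └───┤ └─┐ │ ╷ ╵ │ ┌─╴ ╵ │
│     │7 8│ │ │   │ │     │
├───╴ └─┐ │ ╵ ├───┘ ├───┐ │
│       │9│   │     │   │ │
│ ┌─────┤ └─┐ └─┐ ┌─┘ ╷ └─┤
│ │3 2 1│0 1│   │ │   │   │
│ │ ┌─┐ │ ╷ ├─╴ ╵ │ ╶─┼─╴ │
│ │4│ │0│ │2│     │   │   │
├─┘ │ ╵ │ │ └─┬─┐ ├─╴ │ ╶─┤
│6 5│8 9│ │3 4│ │ │   │   │
│ ┌─┘ ┌─┴─┤ ╷ │ ╵ │ ╶─┼───┤
│7│6 7│0 9│ │5│   │   │   │
│ │ ┌─┘ ╷ └─┘ │ ╶─┴─┐ ├─╴ │
│8│5│2 1│8 7 6│     │ │3 4│
│ │ ╵ ┌─┴─────┴─┐ ┌─┘ │ ╷ │
│9│4 3│         │ │   │2│5│
│ └─┐ │ ┌─────┐ └─┘ ┌─┘ │ │
│0 1│ │ │8 9 0│     │  1│6│
│ ╷ │ │ │ ┌─╴ ├─────┴─╴ │ │
│ │2│ │ │7│2 1│6 7 8 9 0│7│
│ │ └─┘ ╵ │ ╶─┘ ┌───────┘ │
│ │3 4 5 6│3 4 5│        B│
└─┴───────┴─────┴─────────┘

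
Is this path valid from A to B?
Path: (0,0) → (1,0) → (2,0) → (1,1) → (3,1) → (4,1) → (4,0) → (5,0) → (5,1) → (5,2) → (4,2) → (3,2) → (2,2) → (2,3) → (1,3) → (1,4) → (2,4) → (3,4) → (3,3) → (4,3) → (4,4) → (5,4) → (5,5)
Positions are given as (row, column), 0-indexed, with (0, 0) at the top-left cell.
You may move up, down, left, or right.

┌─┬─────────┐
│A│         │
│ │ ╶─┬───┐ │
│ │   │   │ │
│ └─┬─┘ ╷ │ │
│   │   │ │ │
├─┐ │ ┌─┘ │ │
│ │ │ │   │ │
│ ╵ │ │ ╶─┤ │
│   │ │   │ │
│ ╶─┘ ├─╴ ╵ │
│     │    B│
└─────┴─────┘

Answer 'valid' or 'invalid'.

Checking path validity:
Result: Invalid move at step 3: cannot move from (2, 0) to (1, 1).

invalid

Correct solution:

┌─┬─────────┐
│A│         │
│ │ ╶─┬───┐ │
│↓│   │↱ ↓│ │
│ └─┬─┘ ╷ │ │
│↳ ↓│↱ ↑│↓│ │
├─┐ │ ┌─┘ │ │
│ │↓│↑│↓ ↲│ │
│ ╵ │ │ ╶─┤ │
│↓ ↲│↑│↳ ↓│ │
│ ╶─┘ ├─╴ ╵ │
│↳ → ↑│  ↳ B│
└─────┴─────┘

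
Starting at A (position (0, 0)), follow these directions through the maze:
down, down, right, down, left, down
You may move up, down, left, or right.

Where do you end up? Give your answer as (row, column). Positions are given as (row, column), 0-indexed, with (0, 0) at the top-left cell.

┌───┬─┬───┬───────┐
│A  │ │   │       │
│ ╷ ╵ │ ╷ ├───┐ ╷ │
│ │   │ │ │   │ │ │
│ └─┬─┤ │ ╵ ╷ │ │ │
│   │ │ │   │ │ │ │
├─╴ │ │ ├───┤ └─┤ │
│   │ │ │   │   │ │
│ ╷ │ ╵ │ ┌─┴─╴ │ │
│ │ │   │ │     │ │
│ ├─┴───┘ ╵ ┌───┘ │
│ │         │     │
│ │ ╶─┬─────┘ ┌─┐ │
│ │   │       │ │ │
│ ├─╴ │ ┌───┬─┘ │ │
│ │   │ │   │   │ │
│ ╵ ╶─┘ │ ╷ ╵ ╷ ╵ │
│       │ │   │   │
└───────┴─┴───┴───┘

Following directions step by step:
Start: (0, 0)
  down: (0, 0) → (1, 0)
  down: (1, 0) → (2, 0)
  right: (2, 0) → (2, 1)
  down: (2, 1) → (3, 1)
  left: (3, 1) → (3, 0)
  down: (3, 0) → (4, 0)
Final position: (4, 0)

Path taken:

┌───┬─┬───┬───────┐
│A  │ │   │       │
│ ╷ ╵ │ ╷ ├───┐ ╷ │
│↓│   │ │ │   │ │ │
│ └─┬─┤ │ ╵ ╷ │ │ │
│↳ ↓│ │ │   │ │ │ │
├─╴ │ │ ├───┤ └─┤ │
│↓ ↲│ │ │   │   │ │
│ ╷ │ ╵ │ ┌─┴─╴ │ │
│B│ │   │ │     │ │
│ ├─┴───┘ ╵ ┌───┘ │
│ │         │     │
│ │ ╶─┬─────┘ ┌─┐ │
│ │   │       │ │ │
│ ├─╴ │ ┌───┬─┘ │ │
│ │   │ │   │   │ │
│ ╵ ╶─┘ │ ╷ ╵ ╷ ╵ │
│       │ │   │   │
└───────┴─┴───┴───┘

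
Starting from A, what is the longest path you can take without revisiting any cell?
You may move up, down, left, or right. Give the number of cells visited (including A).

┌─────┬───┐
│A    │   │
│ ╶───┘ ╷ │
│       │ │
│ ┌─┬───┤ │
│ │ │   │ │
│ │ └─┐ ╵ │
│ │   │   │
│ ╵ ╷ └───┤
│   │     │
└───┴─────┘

Finding longest simple path using DFS:
Start: (0, 0)
Longest path visits 13 cells
Path: A → down → right → right → right → up → right → down → down → down → left → up → left

Solution:

┌─────┬───┐
│A    │↱ ↓│
│ ╶───┘ ╷ │
│↳ → → ↑│↓│
│ ┌─┬───┤ │
│ │ │B ↰│↓│
│ │ └─┐ ╵ │
│ │   │↑ ↲│
│ ╵ ╷ └───┤
│   │     │
└───┴─────┘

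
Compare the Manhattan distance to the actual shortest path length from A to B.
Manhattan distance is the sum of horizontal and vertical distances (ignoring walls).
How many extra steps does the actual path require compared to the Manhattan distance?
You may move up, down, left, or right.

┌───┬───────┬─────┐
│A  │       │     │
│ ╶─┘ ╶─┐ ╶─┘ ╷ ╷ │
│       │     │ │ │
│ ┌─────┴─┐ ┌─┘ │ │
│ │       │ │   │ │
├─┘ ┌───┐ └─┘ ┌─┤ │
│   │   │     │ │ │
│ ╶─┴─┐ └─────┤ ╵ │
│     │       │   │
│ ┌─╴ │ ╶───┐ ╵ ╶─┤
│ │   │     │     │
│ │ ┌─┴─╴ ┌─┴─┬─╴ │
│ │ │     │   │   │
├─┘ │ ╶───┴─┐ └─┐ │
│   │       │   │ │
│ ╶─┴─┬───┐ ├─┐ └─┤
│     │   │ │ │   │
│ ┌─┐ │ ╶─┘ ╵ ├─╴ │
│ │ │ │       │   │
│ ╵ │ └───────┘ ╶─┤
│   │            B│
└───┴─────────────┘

Manhattan distance: |10 - 0| + |8 - 0| = 18
Actual path length: 42
Extra steps: 42 - 18 = 24

Solution:

┌───┬───────┬─────┐
│A  │↱ → ↓  │↱ ↓  │
│ ╶─┘ ╶─┐ ╶─┘ ╷ ╷ │
│↳ → ↑  │↳ → ↑│↓│ │
│ ┌─────┴─┐ ┌─┘ │ │
│ │↓ ← ← ↰│ │↓ ↲│ │
├─┘ ┌───┐ └─┘ ┌─┤ │
│↓ ↲│   │↑ ← ↲│ │ │
│ ╶─┴─┐ └─────┤ ╵ │
│↳ → ↓│       │   │
│ ┌─╴ │ ╶───┐ ╵ ╶─┤
│ │↓ ↲│     │     │
│ │ ┌─┴─╴ ┌─┴─┬─╴ │
│ │↓│     │   │   │
├─┘ │ ╶───┴─┐ └─┐ │
│↓ ↲│       │   │ │
│ ╶─┴─┬───┐ ├─┐ └─┤
│↳ → ↓│   │ │ │   │
│ ┌─┐ │ ╶─┘ ╵ ├─╴ │
│ │ │↓│       │   │
│ ╵ │ └───────┘ ╶─┤
│   │↳ → → → → → B│
└───┴─────────────┘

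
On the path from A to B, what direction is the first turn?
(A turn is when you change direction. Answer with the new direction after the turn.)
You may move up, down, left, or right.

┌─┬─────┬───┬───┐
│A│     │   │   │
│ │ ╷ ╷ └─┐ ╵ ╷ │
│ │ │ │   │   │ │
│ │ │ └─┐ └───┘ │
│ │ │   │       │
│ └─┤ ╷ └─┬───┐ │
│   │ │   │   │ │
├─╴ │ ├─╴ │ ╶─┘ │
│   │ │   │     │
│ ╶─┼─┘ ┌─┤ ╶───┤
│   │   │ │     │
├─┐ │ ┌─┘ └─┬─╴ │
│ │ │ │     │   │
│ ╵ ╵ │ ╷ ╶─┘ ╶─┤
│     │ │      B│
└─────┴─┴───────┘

Directions: down, down, down, right, down, left, down, right, down, down, right, up, up, right, up, right, up, left, up, left, up, up, right, down, right, down, right, right, right, down, down, left, left, down, right, right, down, left, down, right
First turn direction: right

Solution:

┌─┬─────┬───┬───┐
│A│  ↱ ↓│   │   │
│ │ ╷ ╷ └─┐ ╵ ╷ │
│↓│ │↑│↳ ↓│   │ │
│ │ │ └─┐ └───┘ │
│↓│ │↑ ↰│↳ → → ↓│
│ └─┤ ╷ └─┬───┐ │
│↳ ↓│ │↑ ↰│   │↓│
├─╴ │ ├─╴ │ ╶─┘ │
│↓ ↲│ │↱ ↑│↓ ← ↲│
│ ╶─┼─┘ ┌─┤ ╶───┤
│↳ ↓│↱ ↑│ │↳ → ↓│
├─┐ │ ┌─┘ └─┬─╴ │
│ │↓│↑│     │↓ ↲│
│ ╵ ╵ │ ╷ ╶─┘ ╶─┤
│  ↳ ↑│ │    ↳ B│
└─────┴─┴───────┘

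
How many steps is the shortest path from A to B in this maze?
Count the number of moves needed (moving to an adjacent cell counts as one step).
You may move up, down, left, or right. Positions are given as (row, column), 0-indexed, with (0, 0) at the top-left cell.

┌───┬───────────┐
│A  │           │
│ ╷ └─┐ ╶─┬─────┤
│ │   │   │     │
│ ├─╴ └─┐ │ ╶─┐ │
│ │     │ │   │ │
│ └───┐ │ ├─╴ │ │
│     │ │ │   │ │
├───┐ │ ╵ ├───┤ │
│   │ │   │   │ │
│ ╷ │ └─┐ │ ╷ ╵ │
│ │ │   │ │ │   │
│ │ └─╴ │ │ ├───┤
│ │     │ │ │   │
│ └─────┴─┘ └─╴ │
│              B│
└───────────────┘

Using BFS to find shortest path:
Start: (0, 0), End: (7, 7)
Path found:
(0,0) → (1,0) → (2,0) → (3,0) → (3,1) → (3,2) → (4,2) → (5,2) → (5,3) → (6,3) → (6,2) → (6,1) → (5,1) → (4,1) → (4,0) → (5,0) → (6,0) → (7,0) → (7,1) → (7,2) → (7,3) → (7,4) → (7,5) → (7,6) → (7,7)
Number of steps: 24

Solution:

┌───┬───────────┐
│A  │           │
│ ╷ └─┐ ╶─┬─────┤
│↓│   │   │     │
│ ├─╴ └─┐ │ ╶─┐ │
│↓│     │ │   │ │
│ └───┐ │ ├─╴ │ │
│↳ → ↓│ │ │   │ │
├───┐ │ ╵ ├───┤ │
│↓ ↰│↓│   │   │ │
│ ╷ │ └─┐ │ ╷ ╵ │
│↓│↑│↳ ↓│ │ │   │
│ │ └─╴ │ │ ├───┤
│↓│↑ ← ↲│ │ │   │
│ └─────┴─┘ └─╴ │
│↳ → → → → → → B│
└───────────────┘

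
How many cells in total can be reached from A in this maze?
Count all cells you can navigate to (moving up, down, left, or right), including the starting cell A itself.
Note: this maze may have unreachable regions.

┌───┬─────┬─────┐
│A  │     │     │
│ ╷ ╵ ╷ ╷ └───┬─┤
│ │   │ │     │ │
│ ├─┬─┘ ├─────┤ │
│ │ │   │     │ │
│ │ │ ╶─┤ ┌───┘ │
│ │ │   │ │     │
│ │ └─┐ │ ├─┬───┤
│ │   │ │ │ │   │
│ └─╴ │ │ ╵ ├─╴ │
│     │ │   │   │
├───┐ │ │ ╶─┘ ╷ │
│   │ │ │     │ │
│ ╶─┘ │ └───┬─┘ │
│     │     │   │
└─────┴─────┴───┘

Using BFS/flood-fill to find all reachable cells from A:
Maze size: 8 × 8 = 64 total cells
26 cell(s) are walled off and cannot be reached from A.
Reachable cells: 38

Reachable region (· marks reachable cells):

┌───┬─────┬─────┐
│A ·│· · ·│     │
│ ╷ ╵ ╷ ╷ └───┬─┤
│·│· ·│·│· · ·│ │
│ ├─┬─┘ ├─────┤ │
│·│·│· ·│     │ │
│ │ │ ╶─┤ ┌───┘ │
│·│·│· ·│ │     │
│ │ └─┐ │ ├─┬───┤
│·│· ·│·│ │ │   │
│ └─╴ │ │ ╵ ├─╴ │
│· · ·│·│   │   │
├───┐ │ │ ╶─┘ ╷ │
│· ·│·│·│     │ │
│ ╶─┘ │ └───┬─┘ │
│· · ·│· · ·│   │
└─────┴─────┴───┘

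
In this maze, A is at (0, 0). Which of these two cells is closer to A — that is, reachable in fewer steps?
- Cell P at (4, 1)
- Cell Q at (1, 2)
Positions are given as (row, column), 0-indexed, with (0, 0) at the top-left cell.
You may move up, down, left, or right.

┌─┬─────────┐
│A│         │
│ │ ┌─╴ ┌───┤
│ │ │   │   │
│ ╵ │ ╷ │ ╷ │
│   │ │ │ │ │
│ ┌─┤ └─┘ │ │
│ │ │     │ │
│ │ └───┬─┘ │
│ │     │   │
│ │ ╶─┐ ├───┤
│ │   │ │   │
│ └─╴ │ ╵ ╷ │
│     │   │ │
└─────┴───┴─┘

Shortest path A → P at (4, 1): 11 steps
Shortest path A → Q at (1, 2): 9 steps

Q is closer (9 steps vs 11 steps).

Path to P:

┌─┬─────────┐
│A│         │
│ │ ┌─╴ ┌───┤
│↓│ │   │   │
│ ╵ │ ╷ │ ╷ │
│↓  │ │ │ │ │
│ ┌─┤ └─┘ │ │
│↓│ │     │ │
│ │ └───┬─┘ │
│↓│P    │   │
│ │ ╶─┐ ├───┤
│↓│↑ ↰│ │   │
│ └─╴ │ ╵ ╷ │
│↳ → ↑│   │ │
└─────┴───┴─┘

Path to Q:

┌─┬─────────┐
│A│↱ → ↓    │
│ │ ┌─╴ ┌───┤
│↓│↑│Q ↲│   │
│ ╵ │ ╷ │ ╷ │
│↳ ↑│ │ │ │ │
│ ┌─┤ └─┘ │ │
│ │ │     │ │
│ │ └───┬─┘ │
│ │     │   │
│ │ ╶─┐ ├───┤
│ │   │ │   │
│ └─╴ │ ╵ ╷ │
│     │   │ │
└─────┴───┴─┘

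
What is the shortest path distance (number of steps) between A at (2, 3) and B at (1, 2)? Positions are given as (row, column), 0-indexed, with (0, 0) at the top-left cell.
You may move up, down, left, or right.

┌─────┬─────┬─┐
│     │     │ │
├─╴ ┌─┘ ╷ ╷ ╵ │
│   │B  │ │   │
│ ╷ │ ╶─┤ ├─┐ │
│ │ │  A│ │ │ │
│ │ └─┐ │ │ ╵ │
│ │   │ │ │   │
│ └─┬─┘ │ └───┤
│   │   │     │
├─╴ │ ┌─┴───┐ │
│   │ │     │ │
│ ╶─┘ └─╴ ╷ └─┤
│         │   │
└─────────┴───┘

Finding path from (2, 3) to (1, 2):
Path: (2,3) → (2,2) → (1,2)
Distance: 2 steps

Solution:

┌─────┬─────┬─┐
│     │     │ │
├─╴ ┌─┘ ╷ ╷ ╵ │
│   │B  │ │   │
│ ╷ │ ╶─┤ ├─┐ │
│ │ │↑ A│ │ │ │
│ │ └─┐ │ │ ╵ │
│ │   │ │ │   │
│ └─┬─┘ │ └───┤
│   │   │     │
├─╴ │ ┌─┴───┐ │
│   │ │     │ │
│ ╶─┘ └─╴ ╷ └─┤
│         │   │
└─────────┴───┘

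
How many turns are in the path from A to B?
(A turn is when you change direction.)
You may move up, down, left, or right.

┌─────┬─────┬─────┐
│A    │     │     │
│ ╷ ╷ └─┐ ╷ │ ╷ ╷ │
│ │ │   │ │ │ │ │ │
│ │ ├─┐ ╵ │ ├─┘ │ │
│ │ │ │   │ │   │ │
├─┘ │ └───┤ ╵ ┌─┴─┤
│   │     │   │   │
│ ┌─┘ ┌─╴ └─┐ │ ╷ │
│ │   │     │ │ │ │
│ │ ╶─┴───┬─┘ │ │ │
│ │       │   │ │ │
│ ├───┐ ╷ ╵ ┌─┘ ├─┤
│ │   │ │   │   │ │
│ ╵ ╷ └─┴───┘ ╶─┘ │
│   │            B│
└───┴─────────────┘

Directions: right, down, down, down, left, down, down, down, down, right, up, right, down, right, right, right, right, right, right
Number of turns: 8

Solution:

┌─────┬─────┬─────┐
│A ↓  │     │     │
│ ╷ ╷ └─┐ ╷ │ ╷ ╷ │
│ │↓│   │ │ │ │ │ │
│ │ ├─┐ ╵ │ ├─┘ │ │
│ │↓│ │   │ │   │ │
├─┘ │ └───┤ ╵ ┌─┴─┤
│↓ ↲│     │   │   │
│ ┌─┘ ┌─╴ └─┐ │ ╷ │
│↓│   │     │ │ │ │
│ │ ╶─┴───┬─┘ │ │ │
│↓│       │   │ │ │
│ ├───┐ ╷ ╵ ┌─┘ ├─┤
│↓│↱ ↓│ │   │   │ │
│ ╵ ╷ └─┴───┘ ╶─┘ │
│↳ ↑│↳ → → → → → B│
└───┴─────────────┘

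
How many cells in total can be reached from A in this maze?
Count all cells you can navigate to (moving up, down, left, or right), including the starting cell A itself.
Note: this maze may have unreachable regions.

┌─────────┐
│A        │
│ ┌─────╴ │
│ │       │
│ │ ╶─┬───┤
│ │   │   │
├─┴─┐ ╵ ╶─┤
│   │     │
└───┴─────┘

Using BFS/flood-fill to find all reachable cells from A:
Maze size: 4 × 5 = 20 total cells
2 cell(s) are walled off and cannot be reached from A.
Reachable cells: 18

Reachable region (· marks reachable cells):

┌─────────┐
│A · · · ·│
│ ┌─────╴ │
│·│· · · ·│
│ │ ╶─┬───┤
│·│· ·│· ·│
├─┴─┐ ╵ ╶─┤
│   │· · ·│
└───┴─────┘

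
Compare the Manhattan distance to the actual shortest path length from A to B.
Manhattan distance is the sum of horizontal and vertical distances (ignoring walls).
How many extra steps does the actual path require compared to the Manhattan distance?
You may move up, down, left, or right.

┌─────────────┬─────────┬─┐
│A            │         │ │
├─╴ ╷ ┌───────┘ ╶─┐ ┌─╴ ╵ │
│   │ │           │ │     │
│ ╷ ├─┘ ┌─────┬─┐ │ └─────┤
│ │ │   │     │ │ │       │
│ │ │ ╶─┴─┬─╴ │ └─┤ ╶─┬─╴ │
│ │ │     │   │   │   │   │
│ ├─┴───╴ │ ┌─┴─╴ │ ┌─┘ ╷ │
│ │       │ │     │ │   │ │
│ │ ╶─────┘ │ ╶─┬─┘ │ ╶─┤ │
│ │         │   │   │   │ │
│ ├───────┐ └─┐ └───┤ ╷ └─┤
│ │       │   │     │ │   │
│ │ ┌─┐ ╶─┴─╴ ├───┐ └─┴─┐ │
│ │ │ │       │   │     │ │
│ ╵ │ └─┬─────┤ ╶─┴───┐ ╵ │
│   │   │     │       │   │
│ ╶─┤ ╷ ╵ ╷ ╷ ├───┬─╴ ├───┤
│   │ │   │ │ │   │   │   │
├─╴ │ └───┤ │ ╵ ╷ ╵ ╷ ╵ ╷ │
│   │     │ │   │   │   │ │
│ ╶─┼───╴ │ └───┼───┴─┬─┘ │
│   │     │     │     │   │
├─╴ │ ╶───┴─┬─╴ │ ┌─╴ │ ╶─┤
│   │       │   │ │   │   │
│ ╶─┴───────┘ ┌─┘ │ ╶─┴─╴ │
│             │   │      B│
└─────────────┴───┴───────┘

Manhattan distance: |13 - 0| + |12 - 0| = 25
Actual path length: 53
Extra steps: 53 - 25 = 28

Solution:

┌─────────────┬─────────┬─┐
│A ↓          │         │ │
├─╴ ╷ ┌───────┘ ╶─┐ ┌─╴ ╵ │
│↓ ↲│ │           │ │     │
│ ╷ ├─┘ ┌─────┬─┐ │ └─────┤
│↓│ │   │     │ │ │       │
│ │ │ ╶─┴─┬─╴ │ └─┤ ╶─┬─╴ │
│↓│ │     │   │   │   │   │
│ ├─┴───╴ │ ┌─┴─╴ │ ┌─┘ ╷ │
│↓│       │ │     │ │   │ │
│ │ ╶─────┘ │ ╶─┬─┘ │ ╶─┤ │
│↓│         │   │   │   │ │
│ ├───────┐ └─┐ └───┤ ╷ └─┤
│↓│       │   │     │ │   │
│ │ ┌─┐ ╶─┴─╴ ├───┐ └─┴─┐ │
│↓│ │ │       │   │     │ │
│ ╵ │ └─┬─────┤ ╶─┴───┐ ╵ │
│↓  │   │  ↱ ↓│       │   │
│ ╶─┤ ╷ ╵ ╷ ╷ ├───┬─╴ ├───┤
│↳ ↓│ │   │↑│↓│↱ ↓│↱ ↓│↱ ↓│
├─╴ │ └───┤ │ ╵ ╷ ╵ ╷ ╵ ╷ │
│↓ ↲│     │↑│↳ ↑│↳ ↑│↳ ↑│↓│
│ ╶─┼───╴ │ └───┼───┴─┬─┘ │
│↳ ↓│     │↑ ← ↰│     │↓ ↲│
├─╴ │ ╶───┴─┬─╴ │ ┌─╴ │ ╶─┤
│↓ ↲│       │↱ ↑│ │   │↳ ↓│
│ ╶─┴───────┘ ┌─┘ │ ╶─┴─╴ │
│↳ → → → → → ↑│   │      B│
└─────────────┴───┴───────┘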